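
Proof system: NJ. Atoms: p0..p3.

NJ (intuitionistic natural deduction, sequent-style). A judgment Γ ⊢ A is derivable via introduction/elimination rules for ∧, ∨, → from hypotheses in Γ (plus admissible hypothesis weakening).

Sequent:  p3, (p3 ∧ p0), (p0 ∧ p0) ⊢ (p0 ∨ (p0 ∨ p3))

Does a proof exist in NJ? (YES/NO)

Derivation trace:
[∨I₂] p3, (p3 ∧ p0), (p0 ∧ p0) ⊢ (p0 ∨ (p0 ∨ p3))
  [Wk] p3, (p3 ∧ p0), (p0 ∧ p0) ⊢ (p0 ∨ p3)
    [∨I₂] p3, (p3 ∧ p0) ⊢ (p0 ∨ p3)
      [Wk] p3, (p3 ∧ p0) ⊢ p3
        [Ax] p3 ⊢ p3

Result: YES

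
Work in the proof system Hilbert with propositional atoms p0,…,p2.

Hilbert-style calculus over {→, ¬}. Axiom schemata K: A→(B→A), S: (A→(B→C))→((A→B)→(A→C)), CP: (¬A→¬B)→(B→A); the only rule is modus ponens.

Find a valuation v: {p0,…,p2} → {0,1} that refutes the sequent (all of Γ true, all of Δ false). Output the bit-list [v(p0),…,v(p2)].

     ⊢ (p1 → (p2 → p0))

Search for a countermodel by truth-table:
  v=000: Γ:[] Δ:[(p1 → (p2 → p0))=T] refutes=False
  v=001: Γ:[] Δ:[(p1 → (p2 → p0))=T] refutes=False
  v=010: Γ:[] Δ:[(p1 → (p2 → p0))=T] refutes=False
  v=011: Γ:[] Δ:[(p1 → (p2 → p0))=F] refutes=True  ← countermodel

Result: [0, 1, 1]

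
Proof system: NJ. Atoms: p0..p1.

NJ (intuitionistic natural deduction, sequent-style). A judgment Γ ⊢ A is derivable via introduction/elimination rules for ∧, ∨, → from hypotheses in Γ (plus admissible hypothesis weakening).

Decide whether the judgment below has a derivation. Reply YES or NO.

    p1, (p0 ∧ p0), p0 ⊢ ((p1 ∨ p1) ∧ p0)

Derivation (root first):
[∧I] p1, (p0 ∧ p0), p0 ⊢ ((p1 ∨ p1) ∧ p0)
  [Wk] p1, (p0 ∧ p0) ⊢ (p1 ∨ p1)
    [∨I₁] p1 ⊢ (p1 ∨ p1)
      [Ax] p1 ⊢ p1
  [Wk] p0, (p0 ∧ p0) ⊢ p0
    [Ax] p0 ⊢ p0

Result: YES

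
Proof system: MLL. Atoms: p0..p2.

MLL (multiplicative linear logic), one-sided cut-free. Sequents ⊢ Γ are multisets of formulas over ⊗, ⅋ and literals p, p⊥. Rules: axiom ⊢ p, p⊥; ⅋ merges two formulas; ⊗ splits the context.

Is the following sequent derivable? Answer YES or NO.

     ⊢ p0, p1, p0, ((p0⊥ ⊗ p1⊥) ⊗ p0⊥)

Derivation (root first):
[⊗]  ⊢ p0, p1, p0, ((p0⊥ ⊗ p1⊥) ⊗ p0⊥)
  [⊗]  ⊢ p0, p1, (p0⊥ ⊗ p1⊥)
    [Ax]  ⊢ p0, p0⊥
    [Ax]  ⊢ p1, p1⊥
  [Ax]  ⊢ p0, p0⊥

Result: YES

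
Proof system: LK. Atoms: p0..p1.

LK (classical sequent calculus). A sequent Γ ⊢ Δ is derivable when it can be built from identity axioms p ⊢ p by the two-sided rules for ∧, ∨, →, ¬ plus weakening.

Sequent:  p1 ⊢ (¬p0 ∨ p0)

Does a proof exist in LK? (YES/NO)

Proof tree:
[WL] p1 ⊢ (¬p0 ∨ p0)
  [∨R]  ⊢ (¬p0 ∨ p0)
    [¬R]  ⊢ p0, ¬p0
      [Ax] p0 ⊢ p0

Result: YES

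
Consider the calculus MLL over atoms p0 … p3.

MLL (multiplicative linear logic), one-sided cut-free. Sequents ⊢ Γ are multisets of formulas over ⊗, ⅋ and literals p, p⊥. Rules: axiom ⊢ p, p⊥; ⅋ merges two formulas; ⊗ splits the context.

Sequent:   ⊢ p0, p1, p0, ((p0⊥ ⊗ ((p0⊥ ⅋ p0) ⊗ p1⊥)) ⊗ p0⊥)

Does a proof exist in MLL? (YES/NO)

Derivation trace:
[⊗]  ⊢ p0, p1, p0, ((p0⊥ ⊗ ((p0⊥ ⅋ p0) ⊗ p1⊥)) ⊗ p0⊥)
  [⊗]  ⊢ p0, p1, (p0⊥ ⊗ ((p0⊥ ⅋ p0) ⊗ p1⊥))
    [Ax]  ⊢ p0, p0⊥
    [⊗]  ⊢ p1, ((p0⊥ ⅋ p0) ⊗ p1⊥)
      [⅋]  ⊢ (p0⊥ ⅋ p0)
        [Ax]  ⊢ p0, p0⊥
      [Ax]  ⊢ p1, p1⊥
  [Ax]  ⊢ p0, p0⊥

Result: YES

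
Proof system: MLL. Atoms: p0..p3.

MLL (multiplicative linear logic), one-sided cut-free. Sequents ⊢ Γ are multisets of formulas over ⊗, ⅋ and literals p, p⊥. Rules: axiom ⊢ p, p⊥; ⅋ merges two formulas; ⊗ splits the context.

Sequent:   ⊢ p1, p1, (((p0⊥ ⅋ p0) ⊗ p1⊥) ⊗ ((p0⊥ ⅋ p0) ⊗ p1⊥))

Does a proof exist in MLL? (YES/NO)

Derivation trace:
[⊗]  ⊢ p1, p1, (((p0⊥ ⅋ p0) ⊗ p1⊥) ⊗ ((p0⊥ ⅋ p0) ⊗ p1⊥))
  [⊗]  ⊢ p1, ((p0⊥ ⅋ p0) ⊗ p1⊥)
    [⅋]  ⊢ (p0⊥ ⅋ p0)
      [Ax]  ⊢ p0, p0⊥
    [Ax]  ⊢ p1, p1⊥
  [⊗]  ⊢ p1, ((p0⊥ ⅋ p0) ⊗ p1⊥)
    [⅋]  ⊢ (p0⊥ ⅋ p0)
      [Ax]  ⊢ p0, p0⊥
    [Ax]  ⊢ p1, p1⊥

Result: YES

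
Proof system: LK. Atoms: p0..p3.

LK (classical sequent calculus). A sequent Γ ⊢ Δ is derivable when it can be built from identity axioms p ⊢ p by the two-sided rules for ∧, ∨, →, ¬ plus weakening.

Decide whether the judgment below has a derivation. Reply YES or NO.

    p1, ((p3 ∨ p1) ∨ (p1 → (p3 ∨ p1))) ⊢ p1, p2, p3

Derivation trace:
[∨L] p1, ((p3 ∨ p1) ∨ (p1 → (p3 ∨ p1))) ⊢ p1, p2, p3
  [∨L] (p3 ∨ p1) ⊢ p1, p2, p3
    [Ax] p3 ⊢ p3
    [WR] p1 ⊢ p1, p2
      [Ax] p1 ⊢ p1
  [→L] p1, (p1 → (p3 ∨ p1)) ⊢ p1, p2, p3
    [Ax] p1 ⊢ p1
    [∨L] (p3 ∨ p1) ⊢ p1, p2, p3
      [Ax] p3 ⊢ p3
      [WR] p1 ⊢ p1, p2
        [Ax] p1 ⊢ p1

Result: YES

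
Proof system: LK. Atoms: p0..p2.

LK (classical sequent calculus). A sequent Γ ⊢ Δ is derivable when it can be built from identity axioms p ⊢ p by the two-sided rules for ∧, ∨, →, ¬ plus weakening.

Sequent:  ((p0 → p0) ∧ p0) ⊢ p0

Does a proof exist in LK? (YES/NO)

Derivation (root first):
[∧L] ((p0 → p0) ∧ p0) ⊢ p0
  [→L] p0, (p0 → p0) ⊢ p0
    [Ax] p0 ⊢ p0
    [Ax] p0 ⊢ p0

Result: YES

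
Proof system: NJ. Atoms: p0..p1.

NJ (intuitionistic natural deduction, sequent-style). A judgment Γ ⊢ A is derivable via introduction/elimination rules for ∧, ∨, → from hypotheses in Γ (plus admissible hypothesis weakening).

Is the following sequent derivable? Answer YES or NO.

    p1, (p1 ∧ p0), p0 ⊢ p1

Derivation trace:
[Wk] p1, (p1 ∧ p0), p0 ⊢ p1
  [Wk] p1, (p1 ∧ p0) ⊢ p1
    [Ax] p1 ⊢ p1

Result: YES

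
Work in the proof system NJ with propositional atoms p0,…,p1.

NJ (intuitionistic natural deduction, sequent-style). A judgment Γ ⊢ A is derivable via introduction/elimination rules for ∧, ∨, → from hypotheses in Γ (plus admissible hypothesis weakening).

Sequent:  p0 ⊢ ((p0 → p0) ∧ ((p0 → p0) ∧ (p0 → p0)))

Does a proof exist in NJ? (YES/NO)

Derivation (root first):
[Wk] p0 ⊢ ((p0 → p0) ∧ ((p0 → p0) ∧ (p0 → p0)))
  [∧I]  ⊢ ((p0 → p0) ∧ ((p0 → p0) ∧ (p0 → p0)))
    [→I]  ⊢ (p0 → p0)
      [Ax] p0 ⊢ p0
    [∧I]  ⊢ ((p0 → p0) ∧ (p0 → p0))
      [→I]  ⊢ (p0 → p0)
        [Ax] p0 ⊢ p0
      [→I]  ⊢ (p0 → p0)
        [Ax] p0 ⊢ p0

Result: YES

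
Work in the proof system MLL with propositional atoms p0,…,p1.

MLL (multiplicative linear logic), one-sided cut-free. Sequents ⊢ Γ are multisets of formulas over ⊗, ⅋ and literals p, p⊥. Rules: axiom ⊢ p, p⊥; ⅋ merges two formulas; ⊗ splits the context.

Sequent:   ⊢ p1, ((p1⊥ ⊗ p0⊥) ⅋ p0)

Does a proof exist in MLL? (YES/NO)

Derivation (root first):
[⅋]  ⊢ p1, ((p1⊥ ⊗ p0⊥) ⅋ p0)
  [⊗]  ⊢ p1, p0, (p1⊥ ⊗ p0⊥)
    [Ax]  ⊢ p1, p1⊥
    [Ax]  ⊢ p0, p0⊥

Result: YES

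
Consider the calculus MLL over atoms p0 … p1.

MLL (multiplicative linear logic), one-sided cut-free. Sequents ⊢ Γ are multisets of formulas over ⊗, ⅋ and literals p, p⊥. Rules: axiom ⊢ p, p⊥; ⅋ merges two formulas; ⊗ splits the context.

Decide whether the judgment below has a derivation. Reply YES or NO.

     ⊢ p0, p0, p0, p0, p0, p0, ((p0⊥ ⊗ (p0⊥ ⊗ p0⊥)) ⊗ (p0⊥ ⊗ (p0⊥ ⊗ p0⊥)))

Derivation trace:
[⊗]  ⊢ p0, p0, p0, p0, p0, p0, ((p0⊥ ⊗ (p0⊥ ⊗ p0⊥)) ⊗ (p0⊥ ⊗ (p0⊥ ⊗ p0⊥)))
  [⊗]  ⊢ p0, p0, p0, (p0⊥ ⊗ (p0⊥ ⊗ p0⊥))
    [Ax]  ⊢ p0, p0⊥
    [⊗]  ⊢ p0, p0, (p0⊥ ⊗ p0⊥)
      [Ax]  ⊢ p0, p0⊥
      [Ax]  ⊢ p0, p0⊥
  [⊗]  ⊢ p0, p0, p0, (p0⊥ ⊗ (p0⊥ ⊗ p0⊥))
    [Ax]  ⊢ p0, p0⊥
    [⊗]  ⊢ p0, p0, (p0⊥ ⊗ p0⊥)
      [Ax]  ⊢ p0, p0⊥
      [Ax]  ⊢ p0, p0⊥

Result: YES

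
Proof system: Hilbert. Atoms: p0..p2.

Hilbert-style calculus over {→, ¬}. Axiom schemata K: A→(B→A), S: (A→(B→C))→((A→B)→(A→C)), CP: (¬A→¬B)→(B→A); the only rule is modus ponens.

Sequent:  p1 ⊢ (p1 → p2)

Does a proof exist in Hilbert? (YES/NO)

Enumerate valuations to refute Γ ⊢ Δ:
  v=000: Γ:[p1=F] Δ:[(p1 → p2)=T] refutes=False
  v=001: Γ:[p1=F] Δ:[(p1 → p2)=T] refutes=False
  v=010: Γ:[p1=T] Δ:[(p1 → p2)=F] refutes=True  ← countermodel

Result: NO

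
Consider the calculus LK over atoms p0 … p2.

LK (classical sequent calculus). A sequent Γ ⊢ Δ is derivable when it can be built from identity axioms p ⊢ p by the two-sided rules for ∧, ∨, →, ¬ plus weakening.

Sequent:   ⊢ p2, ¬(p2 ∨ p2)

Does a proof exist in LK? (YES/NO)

Derivation trace:
[¬R]  ⊢ p2, ¬(p2 ∨ p2)
  [∨L] (p2 ∨ p2) ⊢ p2
    [Ax] p2 ⊢ p2
    [Ax] p2 ⊢ p2

Result: YES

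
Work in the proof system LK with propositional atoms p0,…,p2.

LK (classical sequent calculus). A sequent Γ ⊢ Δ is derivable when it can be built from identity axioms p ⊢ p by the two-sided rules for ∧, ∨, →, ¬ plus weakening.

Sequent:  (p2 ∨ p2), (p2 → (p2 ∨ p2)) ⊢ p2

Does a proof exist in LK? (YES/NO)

Derivation (root first):
[→L] (p2 ∨ p2), (p2 → (p2 ∨ p2)) ⊢ p2
  [∨L] (p2 ∨ p2) ⊢ p2
    [Ax] p2 ⊢ p2
    [Ax] p2 ⊢ p2
  [∨L] (p2 ∨ p2) ⊢ p2
    [Ax] p2 ⊢ p2
    [Ax] p2 ⊢ p2

Result: YES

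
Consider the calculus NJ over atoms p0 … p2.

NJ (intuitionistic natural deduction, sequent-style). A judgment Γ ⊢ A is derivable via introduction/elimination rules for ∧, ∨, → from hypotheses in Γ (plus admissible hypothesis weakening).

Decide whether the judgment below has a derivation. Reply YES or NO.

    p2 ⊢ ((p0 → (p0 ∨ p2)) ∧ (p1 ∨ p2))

Derivation trace:
[∧I] p2 ⊢ ((p0 → (p0 ∨ p2)) ∧ (p1 ∨ p2))
  [→I]  ⊢ (p0 → (p0 ∨ p2))
    [∨I₁] p0 ⊢ (p0 ∨ p2)
      [Ax] p0 ⊢ p0
  [∨I₂] p2 ⊢ (p1 ∨ p2)
    [Ax] p2 ⊢ p2

Result: YES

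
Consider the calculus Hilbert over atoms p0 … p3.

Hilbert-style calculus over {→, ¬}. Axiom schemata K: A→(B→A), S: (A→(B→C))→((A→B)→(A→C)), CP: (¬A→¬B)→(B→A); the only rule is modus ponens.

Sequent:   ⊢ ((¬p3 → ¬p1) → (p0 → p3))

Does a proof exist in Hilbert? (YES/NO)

Truth-table refutation:
  v=0000: Γ:[] Δ:[((¬p3 → ¬p1) → (p0 → p3))=T] refutes=False
  v=0001: Γ:[] Δ:[((¬p3 → ¬p1) → (p0 → p3))=T] refutes=False
  v=0010: Γ:[] Δ:[((¬p3 → ¬p1) → (p0 → p3))=T] refutes=False
  v=0011: Γ:[] Δ:[((¬p3 → ¬p1) → (p0 → p3))=T] refutes=False
  v=0100: Γ:[] Δ:[((¬p3 → ¬p1) → (p0 → p3))=T] refutes=False
  v=0101: Γ:[] Δ:[((¬p3 → ¬p1) → (p0 → p3))=T] refutes=False
  v=0110: Γ:[] Δ:[((¬p3 → ¬p1) → (p0 → p3))=T] refutes=False
  v=0111: Γ:[] Δ:[((¬p3 → ¬p1) → (p0 → p3))=T] refutes=False
  v=1000: Γ:[] Δ:[((¬p3 → ¬p1) → (p0 → p3))=F] refutes=True  ← countermodel

Result: NO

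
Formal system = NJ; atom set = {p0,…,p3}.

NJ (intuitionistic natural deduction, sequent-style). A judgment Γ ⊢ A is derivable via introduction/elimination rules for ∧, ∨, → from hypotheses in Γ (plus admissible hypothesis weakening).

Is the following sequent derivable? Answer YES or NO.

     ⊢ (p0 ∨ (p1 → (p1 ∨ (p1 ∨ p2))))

Derivation (root first):
[∨I₂]  ⊢ (p0 ∨ (p1 → (p1 ∨ (p1 ∨ p2))))
  [→I]  ⊢ (p1 → (p1 ∨ (p1 ∨ p2)))
    [∨I₂] p1 ⊢ (p1 ∨ (p1 ∨ p2))
      [∨I₁] p1 ⊢ (p1 ∨ p2)
        [Ax] p1 ⊢ p1

Result: YES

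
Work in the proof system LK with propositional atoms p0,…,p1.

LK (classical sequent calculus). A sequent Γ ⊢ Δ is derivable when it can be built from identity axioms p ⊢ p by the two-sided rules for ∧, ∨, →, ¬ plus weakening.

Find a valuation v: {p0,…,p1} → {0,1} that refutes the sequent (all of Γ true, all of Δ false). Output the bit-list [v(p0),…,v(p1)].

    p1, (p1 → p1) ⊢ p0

Enumerate valuations to refute Γ ⊢ Δ:
  v=00: Γ:[p1=F, (p1 → p1)=T] Δ:[p0=F] refutes=False
  v=01: Γ:[p1=T, (p1 → p1)=T] Δ:[p0=F] refutes=True  ← countermodel

Result: [0, 1]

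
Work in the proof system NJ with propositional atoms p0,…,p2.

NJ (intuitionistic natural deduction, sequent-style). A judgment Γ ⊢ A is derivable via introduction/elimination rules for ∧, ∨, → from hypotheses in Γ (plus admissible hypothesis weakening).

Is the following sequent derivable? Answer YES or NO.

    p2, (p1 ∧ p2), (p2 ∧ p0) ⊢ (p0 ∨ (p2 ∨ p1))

Proof tree:
[Wk] p2, (p1 ∧ p2), (p2 ∧ p0) ⊢ (p0 ∨ (p2 ∨ p1))
  [Wk] p2, (p1 ∧ p2) ⊢ (p0 ∨ (p2 ∨ p1))
    [∨I₂] p2 ⊢ (p0 ∨ (p2 ∨ p1))
      [∨I₁] p2 ⊢ (p2 ∨ p1)
        [Ax] p2 ⊢ p2

Result: YES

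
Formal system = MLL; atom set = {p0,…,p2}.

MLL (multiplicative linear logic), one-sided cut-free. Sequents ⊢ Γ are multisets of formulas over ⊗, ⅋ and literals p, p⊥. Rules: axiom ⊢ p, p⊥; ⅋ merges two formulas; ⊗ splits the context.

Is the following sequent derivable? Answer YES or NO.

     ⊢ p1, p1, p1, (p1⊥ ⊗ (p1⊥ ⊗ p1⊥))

Derivation (root first):
[⊗]  ⊢ p1, p1, p1, (p1⊥ ⊗ (p1⊥ ⊗ p1⊥))
  [Ax]  ⊢ p1, p1⊥
  [⊗]  ⊢ p1, p1, (p1⊥ ⊗ p1⊥)
    [Ax]  ⊢ p1, p1⊥
    [Ax]  ⊢ p1, p1⊥

Result: YES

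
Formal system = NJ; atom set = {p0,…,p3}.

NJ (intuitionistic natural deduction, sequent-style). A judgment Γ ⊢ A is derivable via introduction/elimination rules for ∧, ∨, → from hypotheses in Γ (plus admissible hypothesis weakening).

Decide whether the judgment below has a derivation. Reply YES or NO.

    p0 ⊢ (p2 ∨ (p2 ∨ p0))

Proof tree:
[∨I₂] p0 ⊢ (p2 ∨ (p2 ∨ p0))
  [∨I₂] p0 ⊢ (p2 ∨ p0)
    [Ax] p0 ⊢ p0

Result: YES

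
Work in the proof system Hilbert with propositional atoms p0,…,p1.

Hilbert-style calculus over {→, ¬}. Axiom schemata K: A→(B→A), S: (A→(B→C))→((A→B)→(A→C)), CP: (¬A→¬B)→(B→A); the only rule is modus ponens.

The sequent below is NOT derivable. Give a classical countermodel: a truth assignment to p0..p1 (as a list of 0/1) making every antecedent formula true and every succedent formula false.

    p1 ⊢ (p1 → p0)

Enumerate valuations to refute Γ ⊢ Δ:
  v=00: Γ:[p1=F] Δ:[(p1 → p0)=T] refutes=False
  v=01: Γ:[p1=T] Δ:[(p1 → p0)=F] refutes=True  ← countermodel

Result: [0, 1]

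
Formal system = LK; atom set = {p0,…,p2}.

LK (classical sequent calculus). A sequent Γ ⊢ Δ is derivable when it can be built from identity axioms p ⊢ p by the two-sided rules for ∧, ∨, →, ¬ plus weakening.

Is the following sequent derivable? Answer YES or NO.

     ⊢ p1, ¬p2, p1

Search for a countermodel by truth-table:
  v=000: Γ:[] Δ:[p1=F, ¬p2=T, p1=F] refutes=False
  v=001: Γ:[] Δ:[p1=F, ¬p2=F, p1=F] refutes=True  ← countermodel

Result: NO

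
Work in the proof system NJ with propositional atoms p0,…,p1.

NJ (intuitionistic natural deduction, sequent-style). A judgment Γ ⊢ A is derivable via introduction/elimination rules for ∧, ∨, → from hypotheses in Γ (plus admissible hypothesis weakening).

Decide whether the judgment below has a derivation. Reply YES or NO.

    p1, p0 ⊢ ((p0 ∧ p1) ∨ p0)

Derivation (root first):
[∨I₁] p1, p0 ⊢ ((p0 ∧ p1) ∨ p0)
  [∧I] p1, p0 ⊢ (p0 ∧ p1)
    [Ax] p0 ⊢ p0
    [Ax] p1 ⊢ p1

Result: YES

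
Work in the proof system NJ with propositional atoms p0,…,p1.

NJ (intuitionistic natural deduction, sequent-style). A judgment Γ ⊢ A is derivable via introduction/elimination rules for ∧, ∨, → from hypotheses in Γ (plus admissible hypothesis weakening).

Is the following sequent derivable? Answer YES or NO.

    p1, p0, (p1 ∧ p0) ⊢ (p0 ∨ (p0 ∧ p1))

Proof tree:
[Wk] p1, p0, (p1 ∧ p0) ⊢ (p0 ∨ (p0 ∧ p1))
  [∨I₂] p1, p0 ⊢ (p0 ∨ (p0 ∧ p1))
    [∧I] p1, p0 ⊢ (p0 ∧ p1)
      [Ax] p0 ⊢ p0
      [Ax] p1 ⊢ p1

Result: YES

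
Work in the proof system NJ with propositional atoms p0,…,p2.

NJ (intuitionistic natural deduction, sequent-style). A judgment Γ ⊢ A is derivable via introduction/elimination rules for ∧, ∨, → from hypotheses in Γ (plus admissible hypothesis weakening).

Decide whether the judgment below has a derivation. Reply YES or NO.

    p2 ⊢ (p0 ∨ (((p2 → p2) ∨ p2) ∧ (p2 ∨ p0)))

Derivation trace:
[∨I₂] p2 ⊢ (p0 ∨ (((p2 → p2) ∨ p2) ∧ (p2 ∨ p0)))
  [∧I] p2 ⊢ (((p2 → p2) ∨ p2) ∧ (p2 ∨ p0))
    [∨I₁]  ⊢ ((p2 → p2) ∨ p2)
      [→I]  ⊢ (p2 → p2)
        [Ax] p2 ⊢ p2
    [∨I₁] p2 ⊢ (p2 ∨ p0)
      [Ax] p2 ⊢ p2

Result: YES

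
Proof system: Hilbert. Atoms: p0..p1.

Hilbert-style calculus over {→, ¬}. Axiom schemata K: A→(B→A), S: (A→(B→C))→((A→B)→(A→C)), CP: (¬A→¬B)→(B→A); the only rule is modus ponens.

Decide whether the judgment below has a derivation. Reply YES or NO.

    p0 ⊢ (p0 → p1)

Enumerate valuations to refute Γ ⊢ Δ:
  v=00: Γ:[p0=F] Δ:[(p0 → p1)=T] refutes=False
  v=01: Γ:[p0=F] Δ:[(p0 → p1)=T] refutes=False
  v=10: Γ:[p0=T] Δ:[(p0 → p1)=F] refutes=True  ← countermodel

Result: NO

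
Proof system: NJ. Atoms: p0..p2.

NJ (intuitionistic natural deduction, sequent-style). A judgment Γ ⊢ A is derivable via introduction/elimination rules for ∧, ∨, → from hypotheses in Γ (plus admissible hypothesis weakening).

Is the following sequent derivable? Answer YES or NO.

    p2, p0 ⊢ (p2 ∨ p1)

Proof tree:
[∨I₁] p2, p0 ⊢ (p2 ∨ p1)
  [Wk] p2, p0 ⊢ p2
    [Ax] p2 ⊢ p2

Result: YES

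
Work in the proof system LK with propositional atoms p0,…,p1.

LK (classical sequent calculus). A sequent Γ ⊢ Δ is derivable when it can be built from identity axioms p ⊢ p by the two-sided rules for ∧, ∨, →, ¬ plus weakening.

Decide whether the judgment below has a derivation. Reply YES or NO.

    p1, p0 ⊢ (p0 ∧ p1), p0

Derivation (root first):
[WR] p1, p0 ⊢ (p0 ∧ p1), p0
  [∧R] p1, p0 ⊢ (p0 ∧ p1)
    [Ax] p0 ⊢ p0
    [Ax] p1 ⊢ p1

Result: YES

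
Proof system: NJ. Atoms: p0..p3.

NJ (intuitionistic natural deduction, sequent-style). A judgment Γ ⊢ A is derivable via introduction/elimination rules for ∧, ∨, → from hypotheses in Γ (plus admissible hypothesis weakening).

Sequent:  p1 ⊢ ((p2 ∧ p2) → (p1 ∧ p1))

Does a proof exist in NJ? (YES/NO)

Proof tree:
[→I] p1 ⊢ ((p2 ∧ p2) → (p1 ∧ p1))
  [∧I] p1, (p2 ∧ p2) ⊢ (p1 ∧ p1)
    [Wk] p1, (p2 ∧ p2) ⊢ p1
      [Ax] p1 ⊢ p1
    [Ax] p1 ⊢ p1

Result: YES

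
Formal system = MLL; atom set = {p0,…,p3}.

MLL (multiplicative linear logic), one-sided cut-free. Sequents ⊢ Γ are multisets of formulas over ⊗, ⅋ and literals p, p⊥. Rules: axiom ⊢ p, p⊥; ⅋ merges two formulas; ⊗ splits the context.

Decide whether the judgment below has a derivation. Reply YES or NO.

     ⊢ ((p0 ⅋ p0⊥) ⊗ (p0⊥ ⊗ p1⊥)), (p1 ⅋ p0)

Derivation trace:
[⅋]  ⊢ ((p0 ⅋ p0⊥) ⊗ (p0⊥ ⊗ p1⊥)), (p1 ⅋ p0)
  [⊗]  ⊢ p0, p1, ((p0 ⅋ p0⊥) ⊗ (p0⊥ ⊗ p1⊥))
    [⅋]  ⊢ (p0 ⅋ p0⊥)
      [Ax]  ⊢ p0, p0⊥
    [⊗]  ⊢ p0, p1, (p0⊥ ⊗ p1⊥)
      [Ax]  ⊢ p0, p0⊥
      [Ax]  ⊢ p1, p1⊥

Result: YES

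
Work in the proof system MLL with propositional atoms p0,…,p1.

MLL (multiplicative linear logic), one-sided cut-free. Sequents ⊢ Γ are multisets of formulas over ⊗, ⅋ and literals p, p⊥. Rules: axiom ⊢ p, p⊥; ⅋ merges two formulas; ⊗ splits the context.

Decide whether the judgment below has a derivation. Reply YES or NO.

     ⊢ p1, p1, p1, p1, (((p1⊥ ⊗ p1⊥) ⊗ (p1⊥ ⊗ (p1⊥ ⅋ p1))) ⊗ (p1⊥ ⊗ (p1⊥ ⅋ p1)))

Derivation trace:
[⊗]  ⊢ p1, p1, p1, p1, (((p1⊥ ⊗ p1⊥) ⊗ (p1⊥ ⊗ (p1⊥ ⅋ p1))) ⊗ (p1⊥ ⊗ (p1⊥ ⅋ p1)))
  [⊗]  ⊢ p1, p1, p1, ((p1⊥ ⊗ p1⊥) ⊗ (p1⊥ ⊗ (p1⊥ ⅋ p1)))
    [⊗]  ⊢ p1, p1, (p1⊥ ⊗ p1⊥)
      [Ax]  ⊢ p1, p1⊥
      [Ax]  ⊢ p1, p1⊥
    [⊗]  ⊢ p1, (p1⊥ ⊗ (p1⊥ ⅋ p1))
      [Ax]  ⊢ p1, p1⊥
      [⅋]  ⊢ (p1⊥ ⅋ p1)
        [Ax]  ⊢ p1, p1⊥
  [⊗]  ⊢ p1, (p1⊥ ⊗ (p1⊥ ⅋ p1))
    [Ax]  ⊢ p1, p1⊥
    [⅋]  ⊢ (p1⊥ ⅋ p1)
      [Ax]  ⊢ p1, p1⊥

Result: YES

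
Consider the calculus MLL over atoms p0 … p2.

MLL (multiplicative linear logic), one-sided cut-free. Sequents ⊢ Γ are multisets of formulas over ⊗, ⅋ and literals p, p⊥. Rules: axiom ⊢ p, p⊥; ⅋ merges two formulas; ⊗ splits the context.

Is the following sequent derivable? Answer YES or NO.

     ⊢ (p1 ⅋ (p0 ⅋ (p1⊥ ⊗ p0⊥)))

Derivation (root first):
[⅋]  ⊢ (p1 ⅋ (p0 ⅋ (p1⊥ ⊗ p0⊥)))
  [⅋]  ⊢ p1, (p0 ⅋ (p1⊥ ⊗ p0⊥))
    [⊗]  ⊢ p1, p0, (p1⊥ ⊗ p0⊥)
      [Ax]  ⊢ p1, p1⊥
      [Ax]  ⊢ p0, p0⊥

Result: YES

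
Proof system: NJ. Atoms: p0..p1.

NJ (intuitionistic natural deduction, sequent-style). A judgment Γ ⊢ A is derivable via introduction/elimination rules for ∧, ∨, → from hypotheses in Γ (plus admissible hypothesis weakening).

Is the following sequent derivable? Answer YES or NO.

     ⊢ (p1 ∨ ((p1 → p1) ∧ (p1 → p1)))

Proof tree:
[∨I₂]  ⊢ (p1 ∨ ((p1 → p1) ∧ (p1 → p1)))
  [∧I]  ⊢ ((p1 → p1) ∧ (p1 → p1))
    [→I]  ⊢ (p1 → p1)
      [Ax] p1 ⊢ p1
    [→I]  ⊢ (p1 → p1)
      [Ax] p1 ⊢ p1

Result: YES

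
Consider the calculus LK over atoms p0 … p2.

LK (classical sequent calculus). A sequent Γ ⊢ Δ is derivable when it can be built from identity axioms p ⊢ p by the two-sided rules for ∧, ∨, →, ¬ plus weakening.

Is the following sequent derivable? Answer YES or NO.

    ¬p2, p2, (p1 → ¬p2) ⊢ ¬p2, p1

Derivation trace:
[→L] ¬p2, p2, (p1 → ¬p2) ⊢ ¬p2, p1
  [WR] ¬p2 ⊢ ¬p2, p1
    [¬R] ¬p2 ⊢ ¬p2
      [¬L] p2, ¬p2 ⊢ 
        [Ax] p2 ⊢ p2
  [WR] p2, ¬p2 ⊢ p1
    [¬L] p2, ¬p2 ⊢ 
      [Ax] p2 ⊢ p2

Result: YES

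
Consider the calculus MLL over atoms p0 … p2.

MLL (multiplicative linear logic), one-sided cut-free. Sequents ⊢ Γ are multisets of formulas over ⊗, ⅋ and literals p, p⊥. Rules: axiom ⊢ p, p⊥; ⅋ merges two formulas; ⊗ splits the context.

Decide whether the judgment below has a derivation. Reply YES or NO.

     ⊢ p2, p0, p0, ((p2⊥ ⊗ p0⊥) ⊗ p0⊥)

Derivation trace:
[⊗]  ⊢ p2, p0, p0, ((p2⊥ ⊗ p0⊥) ⊗ p0⊥)
  [⊗]  ⊢ p2, p0, (p2⊥ ⊗ p0⊥)
    [Ax]  ⊢ p2, p2⊥
    [Ax]  ⊢ p0, p0⊥
  [Ax]  ⊢ p0, p0⊥

Result: YES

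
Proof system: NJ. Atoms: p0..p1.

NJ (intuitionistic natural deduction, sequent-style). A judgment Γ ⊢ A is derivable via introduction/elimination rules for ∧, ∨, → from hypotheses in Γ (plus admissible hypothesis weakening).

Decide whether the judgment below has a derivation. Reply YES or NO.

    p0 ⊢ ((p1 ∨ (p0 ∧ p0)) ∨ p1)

Derivation trace:
[∨I₁] p0 ⊢ ((p1 ∨ (p0 ∧ p0)) ∨ p1)
  [∨I₂] p0 ⊢ (p1 ∨ (p0 ∧ p0))
    [∧I] p0 ⊢ (p0 ∧ p0)
      [Ax] p0 ⊢ p0
      [Ax] p0 ⊢ p0

Result: YES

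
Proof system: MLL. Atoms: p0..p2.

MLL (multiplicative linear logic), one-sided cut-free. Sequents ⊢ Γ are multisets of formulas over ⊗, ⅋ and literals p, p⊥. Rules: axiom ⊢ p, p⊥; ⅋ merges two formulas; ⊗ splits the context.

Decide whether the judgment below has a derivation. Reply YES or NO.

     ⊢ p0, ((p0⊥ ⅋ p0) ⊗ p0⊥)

Proof tree:
[⊗]  ⊢ p0, ((p0⊥ ⅋ p0) ⊗ p0⊥)
  [⅋]  ⊢ (p0⊥ ⅋ p0)
    [Ax]  ⊢ p0, p0⊥
  [Ax]  ⊢ p0, p0⊥

Result: YES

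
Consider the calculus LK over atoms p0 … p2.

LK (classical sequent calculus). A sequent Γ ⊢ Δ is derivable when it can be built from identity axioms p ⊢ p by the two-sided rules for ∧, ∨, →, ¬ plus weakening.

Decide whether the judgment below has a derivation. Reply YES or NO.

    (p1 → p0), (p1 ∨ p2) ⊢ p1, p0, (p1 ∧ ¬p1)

Enumerate valuations to refute Γ ⊢ Δ:
  v=000: Γ:[(p1 → p0)=T, (p1 ∨ p2)=F] Δ:[p1=F, p0=F, (p1 ∧ ¬p1)=F] refutes=False
  v=001: Γ:[(p1 → p0)=T, (p1 ∨ p2)=T] Δ:[p1=F, p0=F, (p1 ∧ ¬p1)=F] refutes=True  ← countermodel

Result: NO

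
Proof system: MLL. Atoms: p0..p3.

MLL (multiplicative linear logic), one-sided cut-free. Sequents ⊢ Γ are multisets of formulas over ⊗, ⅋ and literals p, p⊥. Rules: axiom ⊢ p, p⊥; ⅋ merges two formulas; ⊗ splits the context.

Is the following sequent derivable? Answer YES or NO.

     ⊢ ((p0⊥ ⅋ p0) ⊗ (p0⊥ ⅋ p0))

Derivation trace:
[⊗]  ⊢ ((p0⊥ ⅋ p0) ⊗ (p0⊥ ⅋ p0))
  [⅋]  ⊢ (p0⊥ ⅋ p0)
    [Ax]  ⊢ p0, p0⊥
  [⅋]  ⊢ (p0⊥ ⅋ p0)
    [Ax]  ⊢ p0, p0⊥

Result: YES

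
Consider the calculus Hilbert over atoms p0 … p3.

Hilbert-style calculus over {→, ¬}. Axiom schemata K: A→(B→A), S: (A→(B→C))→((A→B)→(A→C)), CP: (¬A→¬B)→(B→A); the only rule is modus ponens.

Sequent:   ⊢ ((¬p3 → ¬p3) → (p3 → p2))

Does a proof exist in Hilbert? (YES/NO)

Truth-table refutation:
  v=0000: Γ:[] Δ:[((¬p3 → ¬p3) → (p3 → p2))=T] refutes=False
  v=0001: Γ:[] Δ:[((¬p3 → ¬p3) → (p3 → p2))=F] refutes=True  ← countermodel

Result: NO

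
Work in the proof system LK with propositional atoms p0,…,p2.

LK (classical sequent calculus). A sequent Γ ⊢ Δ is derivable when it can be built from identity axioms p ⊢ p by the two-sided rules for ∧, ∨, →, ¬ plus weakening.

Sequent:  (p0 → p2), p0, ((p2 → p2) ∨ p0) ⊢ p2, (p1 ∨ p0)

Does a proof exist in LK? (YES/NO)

Derivation trace:
[∨R] (p0 → p2), p0, ((p2 → p2) ∨ p0) ⊢ p2, (p1 ∨ p0)
  [∨L] (p0 → p2), p0, ((p2 → p2) ∨ p0) ⊢ p1, p2, p0
    [→L] (p0 → p2), p0, (p2 → p2) ⊢ p2
      [→L] p0, (p0 → p2) ⊢ p2
        [Ax] p0 ⊢ p0
        [Ax] p2 ⊢ p2
      [Ax] p2 ⊢ p2
    [WR] p0 ⊢ p0, p1
      [Ax] p0 ⊢ p0

Result: YES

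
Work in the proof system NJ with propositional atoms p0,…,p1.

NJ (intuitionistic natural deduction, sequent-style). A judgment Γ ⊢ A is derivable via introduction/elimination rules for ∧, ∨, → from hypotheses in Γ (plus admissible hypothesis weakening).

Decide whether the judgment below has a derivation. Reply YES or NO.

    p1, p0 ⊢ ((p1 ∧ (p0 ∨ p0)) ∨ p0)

Derivation (root first):
[∨I₁] p1, p0 ⊢ ((p1 ∧ (p0 ∨ p0)) ∨ p0)
  [∧I] p1, p0 ⊢ (p1 ∧ (p0 ∨ p0))
    [Wk] p1, p1 ⊢ p1
      [Ax] p1 ⊢ p1
    [∨I₂] p0 ⊢ (p0 ∨ p0)
      [Ax] p0 ⊢ p0

Result: YES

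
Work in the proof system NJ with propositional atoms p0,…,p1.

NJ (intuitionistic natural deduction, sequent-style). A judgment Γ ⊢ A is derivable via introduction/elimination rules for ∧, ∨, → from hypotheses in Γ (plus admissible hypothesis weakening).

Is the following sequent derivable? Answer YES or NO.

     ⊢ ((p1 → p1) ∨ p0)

Derivation (root first):
[∨I₁]  ⊢ ((p1 → p1) ∨ p0)
  [→I]  ⊢ (p1 → p1)
    [Ax] p1 ⊢ p1

Result: YES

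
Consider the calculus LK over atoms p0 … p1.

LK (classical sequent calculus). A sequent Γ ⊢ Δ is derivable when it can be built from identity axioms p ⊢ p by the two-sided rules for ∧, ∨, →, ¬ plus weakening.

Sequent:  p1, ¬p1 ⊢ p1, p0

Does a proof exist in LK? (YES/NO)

Derivation (root first):
[WR] p1, ¬p1 ⊢ p1, p0
  [WR] p1, ¬p1 ⊢ p1
    [¬L] p1, ¬p1 ⊢ 
      [Ax] p1 ⊢ p1

Result: YES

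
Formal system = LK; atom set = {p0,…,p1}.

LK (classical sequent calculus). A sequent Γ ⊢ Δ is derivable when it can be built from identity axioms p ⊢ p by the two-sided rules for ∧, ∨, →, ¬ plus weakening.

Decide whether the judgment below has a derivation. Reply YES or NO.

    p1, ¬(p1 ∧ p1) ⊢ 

Proof tree:
[¬L] p1, ¬(p1 ∧ p1) ⊢ 
  [∧R] p1 ⊢ (p1 ∧ p1)
    [Ax] p1 ⊢ p1
    [Ax] p1 ⊢ p1

Result: YES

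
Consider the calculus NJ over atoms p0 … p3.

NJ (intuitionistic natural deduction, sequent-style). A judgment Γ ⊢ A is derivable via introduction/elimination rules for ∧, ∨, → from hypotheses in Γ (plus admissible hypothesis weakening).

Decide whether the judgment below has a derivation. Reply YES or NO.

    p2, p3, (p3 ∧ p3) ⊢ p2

Derivation (root first):
[Wk] p2, p3, (p3 ∧ p3) ⊢ p2
  [Wk] p2, p3 ⊢ p2
    [Ax] p2 ⊢ p2

Result: YES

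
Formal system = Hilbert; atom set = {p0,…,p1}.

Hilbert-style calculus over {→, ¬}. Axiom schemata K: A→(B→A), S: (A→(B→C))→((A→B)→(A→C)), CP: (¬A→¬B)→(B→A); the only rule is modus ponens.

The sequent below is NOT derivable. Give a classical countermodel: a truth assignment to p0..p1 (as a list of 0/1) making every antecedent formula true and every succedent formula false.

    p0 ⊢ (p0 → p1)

Enumerate valuations to refute Γ ⊢ Δ:
  v=00: Γ:[p0=F] Δ:[(p0 → p1)=T] refutes=False
  v=01: Γ:[p0=F] Δ:[(p0 → p1)=T] refutes=False
  v=10: Γ:[p0=T] Δ:[(p0 → p1)=F] refutes=True  ← countermodel

Result: [1, 0]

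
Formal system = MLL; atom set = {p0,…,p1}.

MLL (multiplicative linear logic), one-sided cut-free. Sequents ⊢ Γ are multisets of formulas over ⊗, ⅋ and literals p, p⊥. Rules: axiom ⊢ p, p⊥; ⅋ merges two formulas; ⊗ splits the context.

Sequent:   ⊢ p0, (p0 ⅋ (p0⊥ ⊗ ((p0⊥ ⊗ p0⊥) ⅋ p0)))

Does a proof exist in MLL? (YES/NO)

Derivation (root first):
[⅋]  ⊢ p0, (p0 ⅋ (p0⊥ ⊗ ((p0⊥ ⊗ p0⊥) ⅋ p0)))
  [⊗]  ⊢ p0, p0, (p0⊥ ⊗ ((p0⊥ ⊗ p0⊥) ⅋ p0))
    [Ax]  ⊢ p0, p0⊥
    [⅋]  ⊢ p0, ((p0⊥ ⊗ p0⊥) ⅋ p0)
      [⊗]  ⊢ p0, p0, (p0⊥ ⊗ p0⊥)
        [Ax]  ⊢ p0, p0⊥
        [Ax]  ⊢ p0, p0⊥

Result: YES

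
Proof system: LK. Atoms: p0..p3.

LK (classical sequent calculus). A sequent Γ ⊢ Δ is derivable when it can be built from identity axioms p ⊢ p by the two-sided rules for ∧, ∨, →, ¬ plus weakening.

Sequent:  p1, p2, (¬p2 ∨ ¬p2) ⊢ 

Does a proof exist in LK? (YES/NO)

Derivation (root first):
[∨L] p1, p2, (¬p2 ∨ ¬p2) ⊢ 
  [¬L] p2, p1, ¬p2 ⊢ 
    [WL] p2, p1 ⊢ p2
      [Ax] p2 ⊢ p2
  [¬L] p2, p1, ¬p2 ⊢ 
    [WL] p2, p1 ⊢ p2
      [Ax] p2 ⊢ p2

Result: YES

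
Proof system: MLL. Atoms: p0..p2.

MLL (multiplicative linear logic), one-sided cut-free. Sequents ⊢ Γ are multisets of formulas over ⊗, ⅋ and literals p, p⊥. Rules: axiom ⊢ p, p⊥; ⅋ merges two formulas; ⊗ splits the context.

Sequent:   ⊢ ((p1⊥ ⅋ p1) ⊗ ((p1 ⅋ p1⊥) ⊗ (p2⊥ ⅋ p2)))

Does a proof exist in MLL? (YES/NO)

Derivation trace:
[⊗]  ⊢ ((p1⊥ ⅋ p1) ⊗ ((p1 ⅋ p1⊥) ⊗ (p2⊥ ⅋ p2)))
  [⅋]  ⊢ (p1⊥ ⅋ p1)
    [Ax]  ⊢ p1, p1⊥
  [⊗]  ⊢ ((p1 ⅋ p1⊥) ⊗ (p2⊥ ⅋ p2))
    [⅋]  ⊢ (p1 ⅋ p1⊥)
      [Ax]  ⊢ p1, p1⊥
    [⅋]  ⊢ (p2⊥ ⅋ p2)
      [Ax]  ⊢ p2, p2⊥

Result: YES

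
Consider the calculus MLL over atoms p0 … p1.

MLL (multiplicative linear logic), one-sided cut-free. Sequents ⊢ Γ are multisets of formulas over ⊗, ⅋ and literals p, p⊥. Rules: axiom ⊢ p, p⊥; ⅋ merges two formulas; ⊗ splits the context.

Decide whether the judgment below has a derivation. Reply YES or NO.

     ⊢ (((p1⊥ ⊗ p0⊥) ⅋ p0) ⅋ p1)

Derivation (root first):
[⅋]  ⊢ (((p1⊥ ⊗ p0⊥) ⅋ p0) ⅋ p1)
  [⅋]  ⊢ p1, ((p1⊥ ⊗ p0⊥) ⅋ p0)
    [⊗]  ⊢ p1, p0, (p1⊥ ⊗ p0⊥)
      [Ax]  ⊢ p1, p1⊥
      [Ax]  ⊢ p0, p0⊥

Result: YES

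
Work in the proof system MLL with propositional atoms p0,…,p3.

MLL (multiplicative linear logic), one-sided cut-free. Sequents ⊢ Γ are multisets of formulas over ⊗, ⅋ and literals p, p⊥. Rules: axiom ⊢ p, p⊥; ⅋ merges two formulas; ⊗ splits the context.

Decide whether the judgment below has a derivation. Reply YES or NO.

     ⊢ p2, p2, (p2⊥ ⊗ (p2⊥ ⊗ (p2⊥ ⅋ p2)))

Derivation (root first):
[⊗]  ⊢ p2, p2, (p2⊥ ⊗ (p2⊥ ⊗ (p2⊥ ⅋ p2)))
  [Ax]  ⊢ p2, p2⊥
  [⊗]  ⊢ p2, (p2⊥ ⊗ (p2⊥ ⅋ p2))
    [Ax]  ⊢ p2, p2⊥
    [⅋]  ⊢ (p2⊥ ⅋ p2)
      [Ax]  ⊢ p2, p2⊥

Result: YES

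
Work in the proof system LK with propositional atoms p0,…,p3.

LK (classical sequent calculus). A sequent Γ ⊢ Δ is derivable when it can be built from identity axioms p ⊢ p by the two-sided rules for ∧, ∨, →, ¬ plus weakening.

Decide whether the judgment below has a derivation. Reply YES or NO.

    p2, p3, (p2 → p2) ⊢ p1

Truth-table refutation:
  v=0000: Γ:[p2=F, p3=F, (p2 → p2)=T] Δ:[p1=F] refutes=False
  v=0001: Γ:[p2=F, p3=T, (p2 → p2)=T] Δ:[p1=F] refutes=False
  v=0010: Γ:[p2=T, p3=F, (p2 → p2)=T] Δ:[p1=F] refutes=False
  v=0011: Γ:[p2=T, p3=T, (p2 → p2)=T] Δ:[p1=F] refutes=True  ← countermodel

Result: NO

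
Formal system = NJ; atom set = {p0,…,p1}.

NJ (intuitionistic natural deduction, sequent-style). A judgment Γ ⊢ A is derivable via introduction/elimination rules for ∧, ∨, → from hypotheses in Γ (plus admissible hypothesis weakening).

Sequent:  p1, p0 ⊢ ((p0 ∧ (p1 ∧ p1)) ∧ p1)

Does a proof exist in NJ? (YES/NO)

Derivation trace:
[∧I] p1, p0 ⊢ ((p0 ∧ (p1 ∧ p1)) ∧ p1)
  [∧I] p1, p0 ⊢ (p0 ∧ (p1 ∧ p1))
    [Ax] p0 ⊢ p0
    [∧I] p1 ⊢ (p1 ∧ p1)
      [Ax] p1 ⊢ p1
      [Ax] p1 ⊢ p1
  [Ax] p1 ⊢ p1

Result: YES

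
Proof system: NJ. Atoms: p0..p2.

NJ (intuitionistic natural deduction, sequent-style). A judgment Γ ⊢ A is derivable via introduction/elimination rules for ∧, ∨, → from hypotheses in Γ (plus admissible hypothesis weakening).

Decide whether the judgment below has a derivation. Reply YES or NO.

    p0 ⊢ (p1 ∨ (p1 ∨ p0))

Proof tree:
[∨I₂] p0 ⊢ (p1 ∨ (p1 ∨ p0))
  [∨I₂] p0 ⊢ (p1 ∨ p0)
    [Ax] p0 ⊢ p0

Result: YES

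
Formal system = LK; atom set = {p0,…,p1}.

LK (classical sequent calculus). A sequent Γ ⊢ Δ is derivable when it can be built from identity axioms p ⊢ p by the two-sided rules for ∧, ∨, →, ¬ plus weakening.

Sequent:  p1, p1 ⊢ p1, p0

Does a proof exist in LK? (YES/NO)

Derivation (root first):
[WL] p1, p1 ⊢ p1, p0
  [WR] p1 ⊢ p1, p0
    [Ax] p1 ⊢ p1

Result: YES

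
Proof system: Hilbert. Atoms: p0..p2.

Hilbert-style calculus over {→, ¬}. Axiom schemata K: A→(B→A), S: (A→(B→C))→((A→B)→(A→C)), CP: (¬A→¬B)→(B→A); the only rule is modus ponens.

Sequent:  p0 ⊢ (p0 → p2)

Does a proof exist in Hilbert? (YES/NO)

Truth-table refutation:
  v=000: Γ:[p0=F] Δ:[(p0 → p2)=T] refutes=False
  v=001: Γ:[p0=F] Δ:[(p0 → p2)=T] refutes=False
  v=010: Γ:[p0=F] Δ:[(p0 → p2)=T] refutes=False
  v=011: Γ:[p0=F] Δ:[(p0 → p2)=T] refutes=False
  v=100: Γ:[p0=T] Δ:[(p0 → p2)=F] refutes=True  ← countermodel

Result: NO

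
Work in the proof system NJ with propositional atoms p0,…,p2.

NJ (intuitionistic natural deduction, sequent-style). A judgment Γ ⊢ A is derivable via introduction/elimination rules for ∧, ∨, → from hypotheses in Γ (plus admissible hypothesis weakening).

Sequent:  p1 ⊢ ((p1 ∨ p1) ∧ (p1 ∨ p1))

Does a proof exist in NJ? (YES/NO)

Derivation (root first):
[∧I] p1 ⊢ ((p1 ∨ p1) ∧ (p1 ∨ p1))
  [∨I₂] p1 ⊢ (p1 ∨ p1)
    [Ax] p1 ⊢ p1
  [∨I₂] p1 ⊢ (p1 ∨ p1)
    [Ax] p1 ⊢ p1

Result: YES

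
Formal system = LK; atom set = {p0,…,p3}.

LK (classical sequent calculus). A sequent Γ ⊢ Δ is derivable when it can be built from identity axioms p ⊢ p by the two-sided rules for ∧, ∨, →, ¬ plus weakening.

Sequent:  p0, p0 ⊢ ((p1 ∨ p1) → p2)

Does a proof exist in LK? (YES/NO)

Truth-table refutation:
  v=0000: Γ:[p0=F, p0=F] Δ:[((p1 ∨ p1) → p2)=T] refutes=False
  v=0001: Γ:[p0=F, p0=F] Δ:[((p1 ∨ p1) → p2)=T] refutes=False
  v=0010: Γ:[p0=F, p0=F] Δ:[((p1 ∨ p1) → p2)=T] refutes=False
  v=0011: Γ:[p0=F, p0=F] Δ:[((p1 ∨ p1) → p2)=T] refutes=False
  v=0100: Γ:[p0=F, p0=F] Δ:[((p1 ∨ p1) → p2)=F] refutes=False
  v=0101: Γ:[p0=F, p0=F] Δ:[((p1 ∨ p1) → p2)=F] refutes=False
  v=0110: Γ:[p0=F, p0=F] Δ:[((p1 ∨ p1) → p2)=T] refutes=False
  v=0111: Γ:[p0=F, p0=F] Δ:[((p1 ∨ p1) → p2)=T] refutes=False
  v=1000: Γ:[p0=T, p0=T] Δ:[((p1 ∨ p1) → p2)=T] refutes=False
  v=1001: Γ:[p0=T, p0=T] Δ:[((p1 ∨ p1) → p2)=T] refutes=False
  v=1010: Γ:[p0=T, p0=T] Δ:[((p1 ∨ p1) → p2)=T] refutes=False
  v=1011: Γ:[p0=T, p0=T] Δ:[((p1 ∨ p1) → p2)=T] refutes=False
  v=1100: Γ:[p0=T, p0=T] Δ:[((p1 ∨ p1) → p2)=F] refutes=True  ← countermodel

Result: NO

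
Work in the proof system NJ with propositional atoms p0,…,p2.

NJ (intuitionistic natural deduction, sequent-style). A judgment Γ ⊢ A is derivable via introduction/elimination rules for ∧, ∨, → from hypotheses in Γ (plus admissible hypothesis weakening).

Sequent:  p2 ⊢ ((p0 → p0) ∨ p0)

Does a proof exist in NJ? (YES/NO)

Proof tree:
[∨I₁] p2 ⊢ ((p0 → p0) ∨ p0)
  [Wk] p2 ⊢ (p0 → p0)
    [→I]  ⊢ (p0 → p0)
      [Ax] p0 ⊢ p0

Result: YES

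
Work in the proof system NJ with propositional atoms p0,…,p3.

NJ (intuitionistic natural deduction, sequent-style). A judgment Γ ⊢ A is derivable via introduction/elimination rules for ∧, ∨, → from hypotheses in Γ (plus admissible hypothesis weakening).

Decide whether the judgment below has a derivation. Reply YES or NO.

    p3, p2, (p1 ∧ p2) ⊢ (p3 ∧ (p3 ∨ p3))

Proof tree:
[Wk] p3, p2, (p1 ∧ p2) ⊢ (p3 ∧ (p3 ∨ p3))
  [Wk] p3, p2 ⊢ (p3 ∧ (p3 ∨ p3))
    [∧I] p3 ⊢ (p3 ∧ (p3 ∨ p3))
      [Ax] p3 ⊢ p3
      [∨I₂] p3 ⊢ (p3 ∨ p3)
        [Ax] p3 ⊢ p3

Result: YES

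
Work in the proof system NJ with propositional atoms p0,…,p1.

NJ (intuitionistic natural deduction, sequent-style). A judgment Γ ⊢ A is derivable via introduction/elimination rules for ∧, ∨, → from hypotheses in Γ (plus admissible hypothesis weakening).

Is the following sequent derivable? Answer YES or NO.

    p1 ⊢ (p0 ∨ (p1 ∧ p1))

Proof tree:
[∨I₂] p1 ⊢ (p0 ∨ (p1 ∧ p1))
  [∧I] p1 ⊢ (p1 ∧ p1)
    [Ax] p1 ⊢ p1
    [Ax] p1 ⊢ p1

Result: YES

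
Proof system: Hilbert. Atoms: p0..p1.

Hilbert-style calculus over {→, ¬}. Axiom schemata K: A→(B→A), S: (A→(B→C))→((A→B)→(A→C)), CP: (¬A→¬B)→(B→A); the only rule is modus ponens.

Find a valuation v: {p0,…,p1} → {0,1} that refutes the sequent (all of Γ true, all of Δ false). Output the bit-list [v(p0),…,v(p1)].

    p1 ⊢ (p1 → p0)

Search for a countermodel by truth-table:
  v=00: Γ:[p1=F] Δ:[(p1 → p0)=T] refutes=False
  v=01: Γ:[p1=T] Δ:[(p1 → p0)=F] refutes=True  ← countermodel

Result: [0, 1]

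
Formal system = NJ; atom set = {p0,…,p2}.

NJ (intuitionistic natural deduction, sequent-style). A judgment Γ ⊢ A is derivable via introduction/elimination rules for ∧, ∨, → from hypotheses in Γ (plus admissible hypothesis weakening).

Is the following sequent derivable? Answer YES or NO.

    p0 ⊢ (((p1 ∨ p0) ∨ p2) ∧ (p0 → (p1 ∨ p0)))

Proof tree:
[∧I] p0 ⊢ (((p1 ∨ p0) ∨ p2) ∧ (p0 → (p1 ∨ p0)))
  [∨I₁] p0, p0 ⊢ ((p1 ∨ p0) ∨ p2)
    [∨I₂] p0, p0 ⊢ (p1 ∨ p0)
      [Wk] p0, p0 ⊢ p0
        [Ax] p0 ⊢ p0
  [→I] p0 ⊢ (p0 → (p1 ∨ p0))
    [∨I₂] p0, p0 ⊢ (p1 ∨ p0)
      [Wk] p0, p0 ⊢ p0
        [Ax] p0 ⊢ p0

Result: YES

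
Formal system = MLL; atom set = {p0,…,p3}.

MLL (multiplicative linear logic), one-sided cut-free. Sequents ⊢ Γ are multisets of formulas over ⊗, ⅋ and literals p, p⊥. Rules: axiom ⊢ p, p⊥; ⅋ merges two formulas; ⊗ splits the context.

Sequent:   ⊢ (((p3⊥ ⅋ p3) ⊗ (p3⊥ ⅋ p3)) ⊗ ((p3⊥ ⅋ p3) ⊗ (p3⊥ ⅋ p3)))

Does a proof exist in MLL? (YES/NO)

Proof tree:
[⊗]  ⊢ (((p3⊥ ⅋ p3) ⊗ (p3⊥ ⅋ p3)) ⊗ ((p3⊥ ⅋ p3) ⊗ (p3⊥ ⅋ p3)))
  [⊗]  ⊢ ((p3⊥ ⅋ p3) ⊗ (p3⊥ ⅋ p3))
    [⅋]  ⊢ (p3⊥ ⅋ p3)
      [Ax]  ⊢ p3, p3⊥
    [⅋]  ⊢ (p3⊥ ⅋ p3)
      [Ax]  ⊢ p3, p3⊥
  [⊗]  ⊢ ((p3⊥ ⅋ p3) ⊗ (p3⊥ ⅋ p3))
    [⅋]  ⊢ (p3⊥ ⅋ p3)
      [Ax]  ⊢ p3, p3⊥
    [⅋]  ⊢ (p3⊥ ⅋ p3)
      [Ax]  ⊢ p3, p3⊥

Result: YES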